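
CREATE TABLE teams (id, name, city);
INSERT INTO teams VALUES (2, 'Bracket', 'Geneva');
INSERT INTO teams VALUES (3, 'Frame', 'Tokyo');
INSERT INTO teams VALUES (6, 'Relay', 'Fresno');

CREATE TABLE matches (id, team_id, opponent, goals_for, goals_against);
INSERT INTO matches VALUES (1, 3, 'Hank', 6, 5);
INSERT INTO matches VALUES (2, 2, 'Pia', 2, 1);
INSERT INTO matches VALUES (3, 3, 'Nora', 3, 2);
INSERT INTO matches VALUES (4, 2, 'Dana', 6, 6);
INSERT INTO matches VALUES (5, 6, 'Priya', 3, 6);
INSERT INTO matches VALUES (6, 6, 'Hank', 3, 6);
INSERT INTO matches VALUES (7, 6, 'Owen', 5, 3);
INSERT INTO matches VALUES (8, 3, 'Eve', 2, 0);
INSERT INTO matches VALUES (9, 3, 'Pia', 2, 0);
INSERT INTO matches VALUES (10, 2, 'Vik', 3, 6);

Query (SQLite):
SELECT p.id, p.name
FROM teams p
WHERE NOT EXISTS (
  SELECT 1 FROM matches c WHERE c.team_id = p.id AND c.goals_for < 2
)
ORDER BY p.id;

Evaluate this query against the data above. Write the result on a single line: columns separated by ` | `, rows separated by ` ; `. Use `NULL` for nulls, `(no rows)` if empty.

For each teams row, check whether any matches with matching team_id has goals_for < 2.
Keep rows where that is false.

2 | Bracket ; 3 | Frame ; 6 | Relay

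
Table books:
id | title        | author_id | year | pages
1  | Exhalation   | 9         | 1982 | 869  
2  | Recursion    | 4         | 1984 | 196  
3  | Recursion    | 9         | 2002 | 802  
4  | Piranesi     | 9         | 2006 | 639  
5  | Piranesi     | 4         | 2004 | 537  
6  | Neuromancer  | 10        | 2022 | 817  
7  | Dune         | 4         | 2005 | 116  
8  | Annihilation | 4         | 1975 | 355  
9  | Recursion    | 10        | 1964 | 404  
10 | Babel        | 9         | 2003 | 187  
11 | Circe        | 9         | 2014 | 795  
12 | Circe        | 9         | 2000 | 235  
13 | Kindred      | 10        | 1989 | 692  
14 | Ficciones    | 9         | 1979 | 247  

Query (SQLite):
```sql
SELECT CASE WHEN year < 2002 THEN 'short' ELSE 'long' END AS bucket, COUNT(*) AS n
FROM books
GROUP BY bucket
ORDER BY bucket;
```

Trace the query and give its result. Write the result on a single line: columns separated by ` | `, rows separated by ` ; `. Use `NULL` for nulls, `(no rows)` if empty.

long | 7 ; short | 7

Bucket rows by year < 2002 → 'short' else 'long'; count each bucket.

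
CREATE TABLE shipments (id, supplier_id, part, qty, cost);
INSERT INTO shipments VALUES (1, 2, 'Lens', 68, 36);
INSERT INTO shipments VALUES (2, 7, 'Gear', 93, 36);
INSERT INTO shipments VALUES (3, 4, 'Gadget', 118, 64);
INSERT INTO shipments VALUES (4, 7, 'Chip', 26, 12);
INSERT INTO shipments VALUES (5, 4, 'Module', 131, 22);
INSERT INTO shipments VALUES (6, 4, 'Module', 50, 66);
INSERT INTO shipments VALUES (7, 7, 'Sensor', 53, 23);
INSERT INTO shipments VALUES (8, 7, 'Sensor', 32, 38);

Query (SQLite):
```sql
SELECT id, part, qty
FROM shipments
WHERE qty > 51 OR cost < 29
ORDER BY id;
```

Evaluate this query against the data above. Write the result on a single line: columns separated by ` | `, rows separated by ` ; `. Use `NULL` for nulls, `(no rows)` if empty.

1 | Lens | 68 ; 2 | Gear | 93 ; 3 | Gadget | 118 ; 4 | Chip | 26 ; 5 | Module | 131 ; 7 | Sensor | 53

qty > 51: ids {1, 2, 3, 5, 7}
cost < 29: ids {4, 5, 7}
Combine with OR.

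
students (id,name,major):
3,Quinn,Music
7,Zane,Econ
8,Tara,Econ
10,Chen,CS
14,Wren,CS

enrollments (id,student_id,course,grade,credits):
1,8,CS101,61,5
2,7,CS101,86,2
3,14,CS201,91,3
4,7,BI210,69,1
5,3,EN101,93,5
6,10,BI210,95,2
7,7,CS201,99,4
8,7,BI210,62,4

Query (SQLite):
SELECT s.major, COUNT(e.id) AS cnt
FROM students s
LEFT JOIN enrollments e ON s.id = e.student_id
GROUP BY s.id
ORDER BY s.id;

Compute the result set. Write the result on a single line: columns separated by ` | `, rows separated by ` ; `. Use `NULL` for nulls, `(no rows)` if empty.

Music | 1 ; Econ | 4 ; Econ | 1 ; CS | 1 ; CS | 1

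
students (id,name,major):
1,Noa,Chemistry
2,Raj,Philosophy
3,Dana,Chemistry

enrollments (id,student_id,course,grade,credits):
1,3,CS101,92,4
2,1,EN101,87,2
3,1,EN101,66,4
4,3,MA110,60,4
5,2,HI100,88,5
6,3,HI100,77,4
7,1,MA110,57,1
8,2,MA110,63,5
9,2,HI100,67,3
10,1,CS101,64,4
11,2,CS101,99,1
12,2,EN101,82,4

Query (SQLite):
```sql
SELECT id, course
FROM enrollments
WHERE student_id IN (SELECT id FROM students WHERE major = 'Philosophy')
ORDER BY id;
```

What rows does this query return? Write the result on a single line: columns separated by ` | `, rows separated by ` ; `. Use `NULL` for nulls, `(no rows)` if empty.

Inner query: students.id where major = 'Philosophy'.
Outer: keep enrollments rows whose student_id is in that set.
Inner query → {2}

5 | HI100 ; 8 | MA110 ; 9 | HI100 ; 11 | CS101 ; 12 | EN101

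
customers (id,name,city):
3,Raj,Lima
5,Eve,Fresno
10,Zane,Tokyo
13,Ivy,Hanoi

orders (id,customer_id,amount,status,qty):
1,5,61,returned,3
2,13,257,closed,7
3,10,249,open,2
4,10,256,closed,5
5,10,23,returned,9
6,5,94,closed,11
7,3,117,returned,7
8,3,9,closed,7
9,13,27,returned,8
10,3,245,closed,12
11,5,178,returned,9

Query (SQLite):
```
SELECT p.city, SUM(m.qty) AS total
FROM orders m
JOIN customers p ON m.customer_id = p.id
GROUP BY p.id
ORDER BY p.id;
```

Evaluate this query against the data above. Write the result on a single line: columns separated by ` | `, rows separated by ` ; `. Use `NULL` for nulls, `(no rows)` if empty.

Lima | 26 ; Fresno | 23 ; Tokyo | 16 ; Hanoi | 15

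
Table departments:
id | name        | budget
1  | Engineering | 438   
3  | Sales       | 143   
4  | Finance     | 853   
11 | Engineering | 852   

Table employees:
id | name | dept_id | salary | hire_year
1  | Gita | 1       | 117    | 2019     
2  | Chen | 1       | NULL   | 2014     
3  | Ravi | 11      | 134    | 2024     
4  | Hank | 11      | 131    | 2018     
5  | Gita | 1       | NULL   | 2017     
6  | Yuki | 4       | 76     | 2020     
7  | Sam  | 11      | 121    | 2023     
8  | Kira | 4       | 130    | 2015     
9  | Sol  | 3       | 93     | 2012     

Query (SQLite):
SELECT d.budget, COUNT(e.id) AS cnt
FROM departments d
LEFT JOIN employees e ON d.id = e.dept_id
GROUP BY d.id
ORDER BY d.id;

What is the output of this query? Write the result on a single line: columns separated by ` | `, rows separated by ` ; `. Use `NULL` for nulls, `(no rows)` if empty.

438 | 3 ; 143 | 1 ; 853 | 2 ; 852 | 3

LEFT JOIN keeps every departments row; unmatched ones get NULL for employees columns.
Group by departments.id and compute COUNT(e.id). COUNT(col) of an all-NULL group is 0.
  1: ids {1, 2, 5} → COUNT(e.id)=3
  3: ids {9} → COUNT(e.id)=1
  4: ids {6, 8} → COUNT(e.id)=2
  11: ids {3, 4, 7} → COUNT(e.id)=3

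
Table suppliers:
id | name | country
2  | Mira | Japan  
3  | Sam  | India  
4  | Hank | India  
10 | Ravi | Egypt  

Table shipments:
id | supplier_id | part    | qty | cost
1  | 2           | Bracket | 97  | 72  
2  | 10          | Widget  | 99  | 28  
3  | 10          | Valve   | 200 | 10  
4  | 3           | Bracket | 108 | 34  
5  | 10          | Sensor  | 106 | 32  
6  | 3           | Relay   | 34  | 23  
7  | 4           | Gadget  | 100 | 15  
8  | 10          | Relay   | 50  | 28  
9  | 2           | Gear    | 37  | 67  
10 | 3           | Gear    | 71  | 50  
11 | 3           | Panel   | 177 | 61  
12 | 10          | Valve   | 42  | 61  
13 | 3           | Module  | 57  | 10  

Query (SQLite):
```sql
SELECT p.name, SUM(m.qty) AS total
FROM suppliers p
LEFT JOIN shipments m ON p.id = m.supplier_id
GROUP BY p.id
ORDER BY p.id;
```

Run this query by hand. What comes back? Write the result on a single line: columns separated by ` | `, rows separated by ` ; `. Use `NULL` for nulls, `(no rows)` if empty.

Mira | 134 ; Sam | 447 ; Hank | 100 ; Ravi | 497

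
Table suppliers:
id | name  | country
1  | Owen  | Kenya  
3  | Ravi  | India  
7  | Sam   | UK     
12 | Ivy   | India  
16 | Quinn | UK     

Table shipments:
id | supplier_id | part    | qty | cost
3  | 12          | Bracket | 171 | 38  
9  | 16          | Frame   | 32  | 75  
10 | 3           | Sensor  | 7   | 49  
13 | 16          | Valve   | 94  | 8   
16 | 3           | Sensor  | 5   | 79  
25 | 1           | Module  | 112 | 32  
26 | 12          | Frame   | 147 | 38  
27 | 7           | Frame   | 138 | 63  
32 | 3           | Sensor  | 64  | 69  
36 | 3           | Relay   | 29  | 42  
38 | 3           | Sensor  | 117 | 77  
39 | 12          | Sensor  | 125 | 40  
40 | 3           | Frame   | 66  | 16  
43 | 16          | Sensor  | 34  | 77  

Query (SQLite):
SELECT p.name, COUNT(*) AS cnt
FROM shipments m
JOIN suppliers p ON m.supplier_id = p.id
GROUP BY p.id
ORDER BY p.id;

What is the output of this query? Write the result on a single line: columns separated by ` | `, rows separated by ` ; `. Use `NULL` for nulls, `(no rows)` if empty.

Join each shipments row to its suppliers via supplier_id.
Group joined rows by suppliers.id; compute COUNT(*) per group.
  1: ids {25} → COUNT(*)=1
  3: ids {10, 16, 32, 36, 38, 40} → COUNT(*)=6
  7: ids {27} → COUNT(*)=1
  12: ids {3, 26, 39} → COUNT(*)=3
  16: ids {9, 13, 43} → COUNT(*)=3

Owen | 1 ; Ravi | 6 ; Sam | 1 ; Ivy | 3 ; Quinn | 3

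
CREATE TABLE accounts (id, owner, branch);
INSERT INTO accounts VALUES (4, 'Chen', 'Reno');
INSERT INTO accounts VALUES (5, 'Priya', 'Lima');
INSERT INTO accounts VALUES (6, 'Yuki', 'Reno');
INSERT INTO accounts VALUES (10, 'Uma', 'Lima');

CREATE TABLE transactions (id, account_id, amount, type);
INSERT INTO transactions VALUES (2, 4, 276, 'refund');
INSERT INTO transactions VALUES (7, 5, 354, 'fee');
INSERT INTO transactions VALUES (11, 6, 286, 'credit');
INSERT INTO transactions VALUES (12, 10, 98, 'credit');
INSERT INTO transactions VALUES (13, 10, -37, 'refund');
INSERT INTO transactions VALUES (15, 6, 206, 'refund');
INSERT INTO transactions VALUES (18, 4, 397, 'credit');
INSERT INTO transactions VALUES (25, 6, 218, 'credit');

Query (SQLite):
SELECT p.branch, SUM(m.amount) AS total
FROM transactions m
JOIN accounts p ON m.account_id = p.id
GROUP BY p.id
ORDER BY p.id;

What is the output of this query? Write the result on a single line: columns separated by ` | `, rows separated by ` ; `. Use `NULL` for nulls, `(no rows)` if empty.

Join each transactions row to its accounts via account_id.
Group joined rows by accounts.id; compute SUM(m.amount) per group.
  4: ids {2, 18} → SUM(m.amount)=673
  5: ids {7} → SUM(m.amount)=354
  6: ids {11, 15, 25} → SUM(m.amount)=710
  10: ids {12, 13} → SUM(m.amount)=61

Reno | 673 ; Lima | 354 ; Reno | 710 ; Lima | 61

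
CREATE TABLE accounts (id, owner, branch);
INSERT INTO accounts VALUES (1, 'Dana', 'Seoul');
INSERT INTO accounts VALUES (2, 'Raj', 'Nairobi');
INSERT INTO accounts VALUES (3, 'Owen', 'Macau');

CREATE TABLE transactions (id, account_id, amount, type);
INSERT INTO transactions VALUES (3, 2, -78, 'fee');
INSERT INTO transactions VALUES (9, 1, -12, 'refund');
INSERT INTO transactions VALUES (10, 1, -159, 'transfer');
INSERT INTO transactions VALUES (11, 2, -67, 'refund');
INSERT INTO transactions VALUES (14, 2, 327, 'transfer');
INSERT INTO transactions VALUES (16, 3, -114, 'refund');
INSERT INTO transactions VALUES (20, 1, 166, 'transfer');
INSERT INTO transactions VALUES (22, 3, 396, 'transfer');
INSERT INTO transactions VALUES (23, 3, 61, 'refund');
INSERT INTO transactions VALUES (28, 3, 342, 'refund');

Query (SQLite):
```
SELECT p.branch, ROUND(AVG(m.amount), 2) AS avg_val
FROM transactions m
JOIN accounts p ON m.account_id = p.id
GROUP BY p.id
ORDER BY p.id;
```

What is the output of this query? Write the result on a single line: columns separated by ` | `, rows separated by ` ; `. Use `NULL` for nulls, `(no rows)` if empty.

Seoul | -1.67 ; Nairobi | 60.67 ; Macau | 171.25

Join each transactions row to its accounts via account_id.
Group joined rows by accounts.id; compute ROUND(AVG(m.amount), 2) per group.
  1: ids {9, 10, 20} → ROUND(AVG(m.amount), 2)=-1.67
  2: ids {3, 11, 14} → ROUND(AVG(m.amount), 2)=60.67
  3: ids {16, 22, 23, 28} → ROUND(AVG(m.amount), 2)=171.25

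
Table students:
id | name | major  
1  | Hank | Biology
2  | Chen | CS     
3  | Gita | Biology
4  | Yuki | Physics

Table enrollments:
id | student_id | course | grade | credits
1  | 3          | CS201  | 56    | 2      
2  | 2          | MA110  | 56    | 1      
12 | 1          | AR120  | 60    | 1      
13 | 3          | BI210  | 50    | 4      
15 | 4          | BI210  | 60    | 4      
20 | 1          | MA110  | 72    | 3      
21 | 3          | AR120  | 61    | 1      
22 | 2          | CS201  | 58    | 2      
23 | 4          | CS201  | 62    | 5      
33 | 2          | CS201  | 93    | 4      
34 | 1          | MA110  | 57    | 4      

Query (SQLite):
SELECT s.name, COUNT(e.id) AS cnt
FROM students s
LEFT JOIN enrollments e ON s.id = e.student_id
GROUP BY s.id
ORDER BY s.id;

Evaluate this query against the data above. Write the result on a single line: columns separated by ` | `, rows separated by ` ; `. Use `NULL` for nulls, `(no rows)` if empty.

LEFT JOIN keeps every students row; unmatched ones get NULL for enrollments columns.
Group by students.id and compute COUNT(e.id). COUNT(col) of an all-NULL group is 0.
  1: ids {12, 20, 34} → COUNT(e.id)=3
  2: ids {2, 22, 33} → COUNT(e.id)=3
  3: ids {1, 13, 21} → COUNT(e.id)=3
  4: ids {15, 23} → COUNT(e.id)=2

Hank | 3 ; Chen | 3 ; Gita | 3 ; Yuki | 2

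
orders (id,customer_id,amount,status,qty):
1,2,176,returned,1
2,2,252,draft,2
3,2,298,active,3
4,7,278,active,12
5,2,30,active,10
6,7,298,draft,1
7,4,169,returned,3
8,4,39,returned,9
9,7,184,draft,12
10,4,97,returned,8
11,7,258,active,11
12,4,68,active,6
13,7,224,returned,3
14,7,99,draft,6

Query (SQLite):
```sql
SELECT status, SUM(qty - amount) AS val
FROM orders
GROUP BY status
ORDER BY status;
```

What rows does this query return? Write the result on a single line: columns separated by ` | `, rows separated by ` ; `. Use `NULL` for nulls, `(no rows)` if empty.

For each row compute qty - amount.
Group by status; take SUM of the expression per group.
  active: ids {3, 4, 5, 11, 12} → SUM(qty - amount)=-890
  draft: ids {2, 6, 9, 14} → SUM(qty - amount)=-812
  returned: ids {1, 7, 8, 10, 13} → SUM(qty - amount)=-681

active | -890 ; draft | -812 ; returned | -681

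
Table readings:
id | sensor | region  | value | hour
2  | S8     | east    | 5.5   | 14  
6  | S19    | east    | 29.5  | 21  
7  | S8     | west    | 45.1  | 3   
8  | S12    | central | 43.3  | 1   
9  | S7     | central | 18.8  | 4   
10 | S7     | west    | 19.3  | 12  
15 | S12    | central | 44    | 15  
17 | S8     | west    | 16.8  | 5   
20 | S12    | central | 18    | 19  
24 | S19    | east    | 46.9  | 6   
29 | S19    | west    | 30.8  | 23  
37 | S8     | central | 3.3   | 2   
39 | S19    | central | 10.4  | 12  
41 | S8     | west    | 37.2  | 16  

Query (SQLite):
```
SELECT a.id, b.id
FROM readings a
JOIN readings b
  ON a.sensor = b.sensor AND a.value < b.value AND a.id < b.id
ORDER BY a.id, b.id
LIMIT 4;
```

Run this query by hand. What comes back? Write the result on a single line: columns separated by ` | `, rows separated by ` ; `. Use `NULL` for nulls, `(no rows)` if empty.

2 | 7 ; 2 | 17 ; 2 | 41 ; 6 | 24

Pairs (a,b) with same sensor, a.value < b.value, a.id < b.id.
sensor groups: S12:{8,15,20} S19:{6,24,29,39} S7:{9,10} S8:{2,7,17,37,41}
Ordered by (a.id, b.id); first 4.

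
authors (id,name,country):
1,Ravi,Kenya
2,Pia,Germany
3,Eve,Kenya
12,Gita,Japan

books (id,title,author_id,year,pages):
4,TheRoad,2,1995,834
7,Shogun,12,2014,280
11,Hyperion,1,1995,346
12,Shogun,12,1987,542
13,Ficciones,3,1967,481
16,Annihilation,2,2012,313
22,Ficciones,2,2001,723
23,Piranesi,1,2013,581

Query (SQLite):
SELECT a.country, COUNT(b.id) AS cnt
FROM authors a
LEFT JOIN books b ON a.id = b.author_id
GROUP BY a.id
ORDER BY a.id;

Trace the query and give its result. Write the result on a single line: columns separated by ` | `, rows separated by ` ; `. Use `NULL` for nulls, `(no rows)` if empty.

LEFT JOIN keeps every authors row; unmatched ones get NULL for books columns.
Group by authors.id and compute COUNT(b.id). COUNT(col) of an all-NULL group is 0.
  1: ids {11, 23} → COUNT(b.id)=2
  2: ids {4, 16, 22} → COUNT(b.id)=3
  3: ids {13} → COUNT(b.id)=1
  12: ids {7, 12} → COUNT(b.id)=2

Kenya | 2 ; Germany | 3 ; Kenya | 1 ; Japan | 2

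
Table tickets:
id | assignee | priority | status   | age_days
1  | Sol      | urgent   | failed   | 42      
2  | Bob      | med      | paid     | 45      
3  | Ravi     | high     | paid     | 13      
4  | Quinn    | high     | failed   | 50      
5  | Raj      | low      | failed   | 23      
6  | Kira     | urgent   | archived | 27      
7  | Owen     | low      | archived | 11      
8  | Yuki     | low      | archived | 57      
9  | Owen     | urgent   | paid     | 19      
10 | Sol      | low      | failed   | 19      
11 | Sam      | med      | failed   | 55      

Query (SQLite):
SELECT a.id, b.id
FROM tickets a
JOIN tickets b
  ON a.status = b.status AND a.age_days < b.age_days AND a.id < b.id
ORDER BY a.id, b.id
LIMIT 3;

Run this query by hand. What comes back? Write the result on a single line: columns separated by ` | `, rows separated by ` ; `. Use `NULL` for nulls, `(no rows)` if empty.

Pairs (a,b) with same status, a.age_days < b.age_days, a.id < b.id.
status groups: archived:{6,7,8} failed:{1,4,5,10,11} paid:{2,3,9}
Ordered by (a.id, b.id); first 3.

1 | 4 ; 1 | 11 ; 3 | 9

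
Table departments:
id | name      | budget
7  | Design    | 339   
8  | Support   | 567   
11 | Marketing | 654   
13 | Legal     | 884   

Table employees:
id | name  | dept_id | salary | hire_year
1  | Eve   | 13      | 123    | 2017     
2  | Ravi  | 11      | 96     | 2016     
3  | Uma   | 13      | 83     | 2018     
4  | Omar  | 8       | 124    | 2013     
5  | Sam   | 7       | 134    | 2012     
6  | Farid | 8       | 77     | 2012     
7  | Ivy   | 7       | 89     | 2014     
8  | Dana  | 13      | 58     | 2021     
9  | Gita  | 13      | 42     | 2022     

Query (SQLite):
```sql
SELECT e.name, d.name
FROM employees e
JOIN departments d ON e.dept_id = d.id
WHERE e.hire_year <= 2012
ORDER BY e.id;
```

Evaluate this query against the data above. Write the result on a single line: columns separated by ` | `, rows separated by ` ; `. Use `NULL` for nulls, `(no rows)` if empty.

Sam | Design ; Farid | Support

Each employees row matches the departments row where dept_id = departments.id.
Then keep rows with e.hire_year <= 2012.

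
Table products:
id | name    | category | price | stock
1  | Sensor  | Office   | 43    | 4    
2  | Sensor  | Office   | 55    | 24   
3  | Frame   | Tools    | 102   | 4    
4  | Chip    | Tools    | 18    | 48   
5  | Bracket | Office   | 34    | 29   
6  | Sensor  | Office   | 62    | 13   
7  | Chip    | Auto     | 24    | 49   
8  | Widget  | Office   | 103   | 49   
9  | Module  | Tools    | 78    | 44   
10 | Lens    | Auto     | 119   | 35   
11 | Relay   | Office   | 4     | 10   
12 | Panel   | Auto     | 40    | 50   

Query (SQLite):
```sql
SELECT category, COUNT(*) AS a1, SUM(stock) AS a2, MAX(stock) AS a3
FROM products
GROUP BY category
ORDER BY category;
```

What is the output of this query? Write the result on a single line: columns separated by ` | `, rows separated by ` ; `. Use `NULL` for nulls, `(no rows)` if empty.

Group products by category.
Per group compute: COUNT(*), SUM(stock), MAX(stock).
  Auto: ids {7, 10, 12} → COUNT(*)=3, SUM(stock)=134, MAX(stock)=50
  Office: ids {1, 2, 5, 6, 8, 11} → COUNT(*)=6, SUM(stock)=129, MAX(stock)=49
  Tools: ids {3, 4, 9} → COUNT(*)=3, SUM(stock)=96, MAX(stock)=48

Auto | 3 | 134 | 50 ; Office | 6 | 129 | 49 ; Tools | 3 | 96 | 48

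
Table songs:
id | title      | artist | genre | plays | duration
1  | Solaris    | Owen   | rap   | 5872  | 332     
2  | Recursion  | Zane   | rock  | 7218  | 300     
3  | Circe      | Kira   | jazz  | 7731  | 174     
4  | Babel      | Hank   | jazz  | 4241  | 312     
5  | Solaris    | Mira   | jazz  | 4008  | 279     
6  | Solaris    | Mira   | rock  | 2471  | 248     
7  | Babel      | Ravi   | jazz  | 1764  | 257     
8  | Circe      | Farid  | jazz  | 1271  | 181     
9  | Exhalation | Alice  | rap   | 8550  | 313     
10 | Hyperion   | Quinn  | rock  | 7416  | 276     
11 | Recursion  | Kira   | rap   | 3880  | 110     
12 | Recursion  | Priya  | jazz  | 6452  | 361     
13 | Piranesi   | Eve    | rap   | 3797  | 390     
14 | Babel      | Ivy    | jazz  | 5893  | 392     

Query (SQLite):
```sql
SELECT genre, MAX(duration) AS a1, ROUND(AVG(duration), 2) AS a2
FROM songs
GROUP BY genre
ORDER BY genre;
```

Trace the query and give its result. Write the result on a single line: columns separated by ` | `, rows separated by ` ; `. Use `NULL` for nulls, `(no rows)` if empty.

jazz | 392 | 279.43 ; rap | 390 | 286.25 ; rock | 300 | 274.67

Group songs by genre.
Per group compute: MAX(duration), ROUND(AVG(duration), 2).
  jazz: ids {3, 4, 5, 7, 8, 12, 14} → MAX(duration)=392, ROUND(AVG(duration), 2)=279.43
  rap: ids {1, 9, 11, 13} → MAX(duration)=390, ROUND(AVG(duration), 2)=286.25
  rock: ids {2, 6, 10} → MAX(duration)=300, ROUND(AVG(duration), 2)=274.67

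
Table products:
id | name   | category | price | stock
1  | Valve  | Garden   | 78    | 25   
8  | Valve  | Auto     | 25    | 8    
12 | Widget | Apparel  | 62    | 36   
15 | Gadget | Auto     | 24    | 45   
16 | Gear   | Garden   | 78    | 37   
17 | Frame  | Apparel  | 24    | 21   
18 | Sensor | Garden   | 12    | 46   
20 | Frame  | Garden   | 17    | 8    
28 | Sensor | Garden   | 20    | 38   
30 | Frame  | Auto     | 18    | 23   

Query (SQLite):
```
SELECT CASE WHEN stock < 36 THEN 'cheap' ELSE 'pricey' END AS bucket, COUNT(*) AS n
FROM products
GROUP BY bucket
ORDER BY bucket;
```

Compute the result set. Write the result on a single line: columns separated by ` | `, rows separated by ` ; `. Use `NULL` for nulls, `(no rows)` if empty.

Bucket rows by stock < 36 → 'cheap' else 'pricey'; count each bucket.

cheap | 5 ; pricey | 5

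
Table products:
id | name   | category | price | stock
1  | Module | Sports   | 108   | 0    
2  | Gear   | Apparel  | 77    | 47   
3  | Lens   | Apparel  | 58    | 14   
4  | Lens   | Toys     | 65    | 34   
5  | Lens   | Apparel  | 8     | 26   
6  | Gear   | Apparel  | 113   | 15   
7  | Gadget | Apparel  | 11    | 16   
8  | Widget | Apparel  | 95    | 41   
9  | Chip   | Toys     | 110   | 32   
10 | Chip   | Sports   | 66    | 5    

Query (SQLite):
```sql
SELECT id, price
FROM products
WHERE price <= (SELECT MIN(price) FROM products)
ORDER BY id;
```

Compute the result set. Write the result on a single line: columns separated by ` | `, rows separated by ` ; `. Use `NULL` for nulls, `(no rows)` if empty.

Scalar subquery: MIN(price) over all products rows = 8.
Keep rows where price <= that value.

5 | 8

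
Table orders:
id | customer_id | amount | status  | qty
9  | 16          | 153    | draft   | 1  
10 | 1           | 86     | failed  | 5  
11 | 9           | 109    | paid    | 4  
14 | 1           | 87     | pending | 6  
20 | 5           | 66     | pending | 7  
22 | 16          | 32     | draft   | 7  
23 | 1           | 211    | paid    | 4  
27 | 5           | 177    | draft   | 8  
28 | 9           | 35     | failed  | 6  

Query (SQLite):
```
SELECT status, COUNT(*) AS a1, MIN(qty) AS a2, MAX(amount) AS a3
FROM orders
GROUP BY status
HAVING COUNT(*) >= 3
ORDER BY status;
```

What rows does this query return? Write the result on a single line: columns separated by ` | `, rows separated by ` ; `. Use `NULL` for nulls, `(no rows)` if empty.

draft | 3 | 1 | 177

Group orders by status.
Per group compute: COUNT(*), MIN(qty), MAX(amount).
HAVING: drop groups with fewer than 3 rows.
  draft: ids {9, 22, 27} → COUNT(*)=3, MIN(qty)=1, MAX(amount)=177
  failed: ids {10, 28} → COUNT(*)=2, MIN(qty)=5, MAX(amount)=86
  paid: ids {11, 23} → COUNT(*)=2, MIN(qty)=4, MAX(amount)=211
  pending: ids {14, 20} → COUNT(*)=2, MIN(qty)=6, MAX(amount)=87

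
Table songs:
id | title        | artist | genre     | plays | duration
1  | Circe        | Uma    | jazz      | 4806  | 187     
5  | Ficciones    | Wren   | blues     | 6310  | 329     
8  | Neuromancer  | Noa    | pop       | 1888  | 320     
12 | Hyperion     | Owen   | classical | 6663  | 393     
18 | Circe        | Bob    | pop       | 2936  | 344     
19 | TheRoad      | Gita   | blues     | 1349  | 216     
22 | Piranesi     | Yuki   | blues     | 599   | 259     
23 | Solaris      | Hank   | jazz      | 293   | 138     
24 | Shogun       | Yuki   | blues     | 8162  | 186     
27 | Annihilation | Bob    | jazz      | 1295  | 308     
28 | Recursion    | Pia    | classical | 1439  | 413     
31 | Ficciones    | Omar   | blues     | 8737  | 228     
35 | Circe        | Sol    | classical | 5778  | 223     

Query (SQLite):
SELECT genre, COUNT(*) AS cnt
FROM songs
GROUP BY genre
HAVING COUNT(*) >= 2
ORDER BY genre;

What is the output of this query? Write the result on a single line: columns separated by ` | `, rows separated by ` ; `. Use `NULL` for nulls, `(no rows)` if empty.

Partition songs by genre; compute COUNT(*) within each group.
HAVING: keep groups with count ≥ 2.
  blues: ids {5, 19, 22, 24, 31} → COUNT(*)=5
  classical: ids {12, 28, 35} → COUNT(*)=3
  jazz: ids {1, 23, 27} → COUNT(*)=3
  pop: ids {8, 18} → COUNT(*)=2

blues | 5 ; classical | 3 ; jazz | 3 ; pop | 2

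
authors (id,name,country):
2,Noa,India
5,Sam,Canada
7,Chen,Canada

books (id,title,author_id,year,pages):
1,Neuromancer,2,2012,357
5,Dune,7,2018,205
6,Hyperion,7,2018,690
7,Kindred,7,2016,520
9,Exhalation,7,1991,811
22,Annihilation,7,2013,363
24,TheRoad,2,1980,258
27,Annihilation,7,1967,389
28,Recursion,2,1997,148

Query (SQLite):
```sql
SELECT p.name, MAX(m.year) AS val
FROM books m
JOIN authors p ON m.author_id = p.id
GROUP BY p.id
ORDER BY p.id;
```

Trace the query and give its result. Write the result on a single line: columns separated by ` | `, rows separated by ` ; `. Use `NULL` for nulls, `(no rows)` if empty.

Join each books row to its authors via author_id.
Group joined rows by authors.id; compute MAX(m.year) per group.
  2: ids {1, 24, 28} → MAX(m.year)=2012
  7: ids {5, 6, 7, 9, 22, 27} → MAX(m.year)=2018

Noa | 2012 ; Chen | 2018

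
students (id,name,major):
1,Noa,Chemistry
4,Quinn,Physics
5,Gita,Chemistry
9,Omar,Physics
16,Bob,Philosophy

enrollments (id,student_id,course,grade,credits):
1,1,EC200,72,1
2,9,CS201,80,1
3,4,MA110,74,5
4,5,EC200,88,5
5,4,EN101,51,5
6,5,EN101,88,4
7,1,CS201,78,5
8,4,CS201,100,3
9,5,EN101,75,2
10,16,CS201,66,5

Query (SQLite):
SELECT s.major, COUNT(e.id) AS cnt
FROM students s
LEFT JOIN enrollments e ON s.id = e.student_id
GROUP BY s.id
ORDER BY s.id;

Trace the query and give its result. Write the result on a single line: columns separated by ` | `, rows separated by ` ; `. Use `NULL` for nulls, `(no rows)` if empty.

Chemistry | 2 ; Physics | 3 ; Chemistry | 3 ; Physics | 1 ; Philosophy | 1

LEFT JOIN keeps every students row; unmatched ones get NULL for enrollments columns.
Group by students.id and compute COUNT(e.id). COUNT(col) of an all-NULL group is 0.
  1: ids {1, 7} → COUNT(e.id)=2
  4: ids {3, 5, 8} → COUNT(e.id)=3
  5: ids {4, 6, 9} → COUNT(e.id)=3
  9: ids {2} → COUNT(e.id)=1
  16: ids {10} → COUNT(e.id)=1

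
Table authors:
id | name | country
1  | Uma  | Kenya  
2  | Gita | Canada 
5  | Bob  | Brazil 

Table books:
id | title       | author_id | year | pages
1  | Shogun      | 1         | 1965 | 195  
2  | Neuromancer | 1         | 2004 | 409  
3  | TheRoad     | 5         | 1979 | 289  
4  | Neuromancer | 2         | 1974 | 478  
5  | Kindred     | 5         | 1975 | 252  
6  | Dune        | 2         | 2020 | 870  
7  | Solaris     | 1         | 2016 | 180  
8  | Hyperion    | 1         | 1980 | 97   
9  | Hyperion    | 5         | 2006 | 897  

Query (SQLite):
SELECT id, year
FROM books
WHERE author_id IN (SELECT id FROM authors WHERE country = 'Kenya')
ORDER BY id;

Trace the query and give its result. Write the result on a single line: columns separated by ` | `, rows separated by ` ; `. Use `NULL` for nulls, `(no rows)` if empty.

Inner query: authors.id where country = 'Kenya'.
Outer: keep books rows whose author_id is in that set.
Inner query → {1}

1 | 1965 ; 2 | 2004 ; 7 | 2016 ; 8 | 1980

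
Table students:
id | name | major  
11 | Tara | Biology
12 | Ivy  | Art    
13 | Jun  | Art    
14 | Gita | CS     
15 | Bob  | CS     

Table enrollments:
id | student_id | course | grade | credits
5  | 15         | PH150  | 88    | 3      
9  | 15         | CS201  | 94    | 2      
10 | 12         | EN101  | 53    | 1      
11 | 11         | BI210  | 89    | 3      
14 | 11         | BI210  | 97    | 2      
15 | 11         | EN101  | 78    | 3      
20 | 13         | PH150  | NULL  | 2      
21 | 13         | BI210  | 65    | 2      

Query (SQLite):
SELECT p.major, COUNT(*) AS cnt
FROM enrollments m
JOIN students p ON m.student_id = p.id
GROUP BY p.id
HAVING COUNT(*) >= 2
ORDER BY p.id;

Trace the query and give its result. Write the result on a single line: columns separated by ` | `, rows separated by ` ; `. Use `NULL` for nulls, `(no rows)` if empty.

Biology | 3 ; Art | 2 ; CS | 2

Join each enrollments row to its students via student_id.
Group joined rows by students.id; compute COUNT(*) per group.
HAVING: keep groups with count ≥ 2.
  11: ids {11, 14, 15} → COUNT(*)=3
  12: ids {10} → COUNT(*)=1
  13: ids {20, 21} → COUNT(*)=2
  15: ids {5, 9} → COUNT(*)=2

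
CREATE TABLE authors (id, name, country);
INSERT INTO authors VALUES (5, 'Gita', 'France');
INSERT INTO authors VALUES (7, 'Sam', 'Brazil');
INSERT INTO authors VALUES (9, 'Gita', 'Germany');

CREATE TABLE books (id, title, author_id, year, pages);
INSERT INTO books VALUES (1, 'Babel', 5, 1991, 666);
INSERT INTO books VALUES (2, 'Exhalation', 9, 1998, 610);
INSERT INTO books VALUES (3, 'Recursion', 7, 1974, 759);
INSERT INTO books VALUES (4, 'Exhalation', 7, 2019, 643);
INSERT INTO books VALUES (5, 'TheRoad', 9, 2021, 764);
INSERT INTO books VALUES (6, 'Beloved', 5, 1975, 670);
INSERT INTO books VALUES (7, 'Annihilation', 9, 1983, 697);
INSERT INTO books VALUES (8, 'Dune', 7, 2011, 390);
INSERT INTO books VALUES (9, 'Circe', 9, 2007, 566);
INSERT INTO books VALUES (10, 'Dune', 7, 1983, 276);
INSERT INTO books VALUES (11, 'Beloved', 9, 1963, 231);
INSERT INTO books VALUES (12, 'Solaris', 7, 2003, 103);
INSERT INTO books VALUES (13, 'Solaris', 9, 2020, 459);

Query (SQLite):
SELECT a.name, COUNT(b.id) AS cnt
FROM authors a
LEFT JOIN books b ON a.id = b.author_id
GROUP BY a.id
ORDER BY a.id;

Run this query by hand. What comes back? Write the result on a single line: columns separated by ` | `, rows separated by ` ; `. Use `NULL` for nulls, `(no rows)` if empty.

LEFT JOIN keeps every authors row; unmatched ones get NULL for books columns.
Group by authors.id and compute COUNT(b.id). COUNT(col) of an all-NULL group is 0.
  5: ids {1, 6} → COUNT(b.id)=2
  7: ids {3, 4, 8, 10, 12} → COUNT(b.id)=5
  9: ids {2, 5, 7, 9, 11, 13} → COUNT(b.id)=6

Gita | 2 ; Sam | 5 ; Gita | 6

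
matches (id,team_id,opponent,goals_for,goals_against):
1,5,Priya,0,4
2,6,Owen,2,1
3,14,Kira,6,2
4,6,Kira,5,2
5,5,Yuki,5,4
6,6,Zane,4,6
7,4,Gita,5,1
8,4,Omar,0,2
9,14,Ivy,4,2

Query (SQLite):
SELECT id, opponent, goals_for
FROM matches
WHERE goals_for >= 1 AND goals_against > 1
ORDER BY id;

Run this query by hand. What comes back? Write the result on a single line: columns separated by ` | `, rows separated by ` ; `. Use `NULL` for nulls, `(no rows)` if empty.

3 | Kira | 6 ; 4 | Kira | 5 ; 5 | Yuki | 5 ; 6 | Zane | 4 ; 9 | Ivy | 4

goals_for >= 1: ids {2, 3, 4, 5, 6, 7, 9}
goals_against > 1: ids {1, 3, 4, 5, 6, 8, 9}
Combine with AND.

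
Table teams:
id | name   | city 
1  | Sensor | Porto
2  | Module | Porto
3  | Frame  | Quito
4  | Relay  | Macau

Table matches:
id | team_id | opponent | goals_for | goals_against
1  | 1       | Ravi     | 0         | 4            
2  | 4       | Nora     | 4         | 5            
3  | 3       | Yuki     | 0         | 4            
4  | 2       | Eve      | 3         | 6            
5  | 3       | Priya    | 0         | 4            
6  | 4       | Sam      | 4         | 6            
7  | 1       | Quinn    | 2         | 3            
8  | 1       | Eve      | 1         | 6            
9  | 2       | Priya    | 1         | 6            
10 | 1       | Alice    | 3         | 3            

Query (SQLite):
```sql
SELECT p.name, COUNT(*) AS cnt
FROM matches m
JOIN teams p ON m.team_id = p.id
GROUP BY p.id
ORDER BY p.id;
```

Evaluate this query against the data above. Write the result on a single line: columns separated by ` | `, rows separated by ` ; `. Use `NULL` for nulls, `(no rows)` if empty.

Join each matches row to its teams via team_id.
Group joined rows by teams.id; compute COUNT(*) per group.
  1: ids {1, 7, 8, 10} → COUNT(*)=4
  2: ids {4, 9} → COUNT(*)=2
  3: ids {3, 5} → COUNT(*)=2
  4: ids {2, 6} → COUNT(*)=2

Sensor | 4 ; Module | 2 ; Frame | 2 ; Relay | 2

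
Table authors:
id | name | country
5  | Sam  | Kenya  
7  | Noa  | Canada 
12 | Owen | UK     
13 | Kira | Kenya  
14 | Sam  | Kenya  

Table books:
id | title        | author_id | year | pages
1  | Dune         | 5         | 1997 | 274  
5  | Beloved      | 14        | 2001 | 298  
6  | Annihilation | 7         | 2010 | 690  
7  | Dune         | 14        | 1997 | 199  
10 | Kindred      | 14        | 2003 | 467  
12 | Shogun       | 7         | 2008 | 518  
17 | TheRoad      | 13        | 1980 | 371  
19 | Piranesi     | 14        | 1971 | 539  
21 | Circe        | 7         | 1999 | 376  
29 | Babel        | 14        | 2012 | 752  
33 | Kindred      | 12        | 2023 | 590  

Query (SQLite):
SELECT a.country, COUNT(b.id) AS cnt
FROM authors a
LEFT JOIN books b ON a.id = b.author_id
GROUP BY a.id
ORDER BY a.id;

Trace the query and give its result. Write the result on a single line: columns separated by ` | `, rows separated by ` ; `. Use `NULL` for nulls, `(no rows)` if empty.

LEFT JOIN keeps every authors row; unmatched ones get NULL for books columns.
Group by authors.id and compute COUNT(b.id). COUNT(col) of an all-NULL group is 0.
  5: ids {1} → COUNT(b.id)=1
  7: ids {6, 12, 21} → COUNT(b.id)=3
  12: ids {33} → COUNT(b.id)=1
  13: ids {17} → COUNT(b.id)=1
  14: ids {5, 7, 10, 19, 29} → COUNT(b.id)=5

Kenya | 1 ; Canada | 3 ; UK | 1 ; Kenya | 1 ; Kenya | 5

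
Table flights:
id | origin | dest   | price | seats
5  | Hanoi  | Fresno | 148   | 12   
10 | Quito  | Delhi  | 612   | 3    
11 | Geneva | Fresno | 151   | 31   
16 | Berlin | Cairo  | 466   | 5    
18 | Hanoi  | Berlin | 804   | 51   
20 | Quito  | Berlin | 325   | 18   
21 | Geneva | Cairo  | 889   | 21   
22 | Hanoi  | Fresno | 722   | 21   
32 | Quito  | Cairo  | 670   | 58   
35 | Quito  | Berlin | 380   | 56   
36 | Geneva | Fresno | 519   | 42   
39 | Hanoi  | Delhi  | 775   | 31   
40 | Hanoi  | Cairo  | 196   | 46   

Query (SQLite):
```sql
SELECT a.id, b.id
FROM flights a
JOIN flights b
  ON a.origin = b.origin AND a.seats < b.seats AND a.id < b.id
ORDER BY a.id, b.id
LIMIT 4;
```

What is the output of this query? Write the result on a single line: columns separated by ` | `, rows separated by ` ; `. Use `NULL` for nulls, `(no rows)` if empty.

5 | 18 ; 5 | 22 ; 5 | 39 ; 5 | 40

Pairs (a,b) with same origin, a.seats < b.seats, a.id < b.id.
origin groups: Berlin:{16} Geneva:{11,21,36} Hanoi:{5,18,22,39,40} Quito:{10,20,32,35}
Ordered by (a.id, b.id); first 4.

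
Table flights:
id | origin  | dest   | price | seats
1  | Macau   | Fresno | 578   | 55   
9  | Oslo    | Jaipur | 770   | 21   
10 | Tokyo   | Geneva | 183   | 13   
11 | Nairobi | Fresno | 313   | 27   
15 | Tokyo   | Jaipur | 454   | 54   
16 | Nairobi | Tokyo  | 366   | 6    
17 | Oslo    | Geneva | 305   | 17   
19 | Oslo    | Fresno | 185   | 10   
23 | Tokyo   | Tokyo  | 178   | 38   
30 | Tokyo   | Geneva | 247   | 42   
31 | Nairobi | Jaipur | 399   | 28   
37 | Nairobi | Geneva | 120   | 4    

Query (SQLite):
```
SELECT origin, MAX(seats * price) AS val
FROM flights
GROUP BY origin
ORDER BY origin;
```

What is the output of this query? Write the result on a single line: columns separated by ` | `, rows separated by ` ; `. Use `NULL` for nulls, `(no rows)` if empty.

Macau | 31790 ; Nairobi | 11172 ; Oslo | 16170 ; Tokyo | 24516

For each row compute seats * price.
Group by origin; take MAX of the expression per group.
  Macau: ids {1} → MAX(seats * price)=31790
  Nairobi: ids {11, 16, 31, 37} → MAX(seats * price)=11172
  Oslo: ids {9, 17, 19} → MAX(seats * price)=16170
  Tokyo: ids {10, 15, 23, 30} → MAX(seats * price)=24516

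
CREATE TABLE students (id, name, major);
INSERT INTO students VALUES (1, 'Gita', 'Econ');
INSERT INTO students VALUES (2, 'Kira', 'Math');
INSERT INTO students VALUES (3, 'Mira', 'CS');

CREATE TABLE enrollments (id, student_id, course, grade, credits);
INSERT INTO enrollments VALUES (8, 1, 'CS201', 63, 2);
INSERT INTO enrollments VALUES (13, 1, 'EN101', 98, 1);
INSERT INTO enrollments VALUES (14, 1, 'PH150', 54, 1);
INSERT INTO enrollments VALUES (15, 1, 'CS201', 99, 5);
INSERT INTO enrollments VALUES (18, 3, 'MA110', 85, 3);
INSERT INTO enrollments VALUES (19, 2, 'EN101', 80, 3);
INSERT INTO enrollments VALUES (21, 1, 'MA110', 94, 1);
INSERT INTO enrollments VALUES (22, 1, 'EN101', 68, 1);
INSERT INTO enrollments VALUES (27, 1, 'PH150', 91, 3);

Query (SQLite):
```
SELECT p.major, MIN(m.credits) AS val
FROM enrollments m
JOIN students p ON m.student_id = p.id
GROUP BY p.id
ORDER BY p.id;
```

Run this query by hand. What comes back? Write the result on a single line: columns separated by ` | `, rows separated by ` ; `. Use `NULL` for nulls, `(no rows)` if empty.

Join each enrollments row to its students via student_id.
Group joined rows by students.id; compute MIN(m.credits) per group.
  1: ids {8, 13, 14, 15, 21, 22, 27} → MIN(m.credits)=1
  2: ids {19} → MIN(m.credits)=3
  3: ids {18} → MIN(m.credits)=3

Econ | 1 ; Math | 3 ; CS | 3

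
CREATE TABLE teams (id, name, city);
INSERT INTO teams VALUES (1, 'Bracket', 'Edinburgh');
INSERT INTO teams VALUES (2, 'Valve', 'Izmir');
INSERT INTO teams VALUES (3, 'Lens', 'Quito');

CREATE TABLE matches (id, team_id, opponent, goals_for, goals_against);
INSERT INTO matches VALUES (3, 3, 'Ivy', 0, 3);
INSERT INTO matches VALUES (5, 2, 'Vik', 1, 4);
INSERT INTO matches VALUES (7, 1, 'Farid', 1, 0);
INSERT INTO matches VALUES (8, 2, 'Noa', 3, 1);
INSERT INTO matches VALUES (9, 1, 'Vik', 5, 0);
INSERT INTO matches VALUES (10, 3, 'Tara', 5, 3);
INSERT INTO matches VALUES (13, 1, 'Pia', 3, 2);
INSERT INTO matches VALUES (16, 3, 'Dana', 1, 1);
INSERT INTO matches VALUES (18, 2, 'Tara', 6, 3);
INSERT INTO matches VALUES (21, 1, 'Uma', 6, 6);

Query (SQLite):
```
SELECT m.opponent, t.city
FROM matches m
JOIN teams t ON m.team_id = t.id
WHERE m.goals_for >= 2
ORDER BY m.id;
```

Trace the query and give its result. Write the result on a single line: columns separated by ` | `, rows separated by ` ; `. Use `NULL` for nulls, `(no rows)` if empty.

Noa | Izmir ; Vik | Edinburgh ; Tara | Quito ; Pia | Edinburgh ; Tara | Izmir ; Uma | Edinburgh

Each matches row matches the teams row where team_id = teams.id.
Then keep rows with m.goals_for >= 2.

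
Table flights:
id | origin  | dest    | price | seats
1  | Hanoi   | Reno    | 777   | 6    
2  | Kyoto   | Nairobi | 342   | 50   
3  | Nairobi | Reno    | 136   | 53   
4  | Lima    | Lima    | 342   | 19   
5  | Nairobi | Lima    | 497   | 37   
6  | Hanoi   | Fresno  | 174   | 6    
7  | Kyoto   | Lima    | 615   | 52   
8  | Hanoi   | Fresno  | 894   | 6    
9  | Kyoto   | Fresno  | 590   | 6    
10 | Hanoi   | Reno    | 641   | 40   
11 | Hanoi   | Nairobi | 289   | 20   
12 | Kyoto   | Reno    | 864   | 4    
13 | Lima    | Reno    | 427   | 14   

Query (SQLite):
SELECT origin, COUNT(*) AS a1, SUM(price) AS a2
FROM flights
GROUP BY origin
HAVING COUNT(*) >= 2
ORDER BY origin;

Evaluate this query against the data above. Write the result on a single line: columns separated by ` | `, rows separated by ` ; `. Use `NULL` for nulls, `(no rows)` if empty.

Group flights by origin.
Per group compute: COUNT(*), SUM(price).
HAVING: drop groups with fewer than 2 rows.
  Hanoi: ids {1, 6, 8, 10, 11} → COUNT(*)=5, SUM(price)=2775
  Kyoto: ids {2, 7, 9, 12} → COUNT(*)=4, SUM(price)=2411
  Lima: ids {4, 13} → COUNT(*)=2, SUM(price)=769
  Nairobi: ids {3, 5} → COUNT(*)=2, SUM(price)=633

Hanoi | 5 | 2775 ; Kyoto | 4 | 2411 ; Lima | 2 | 769 ; Nairobi | 2 | 633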